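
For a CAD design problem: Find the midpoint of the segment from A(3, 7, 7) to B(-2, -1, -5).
Midpoint = ((3-2)/2, (7-1)/2, (7-5)/2) = (0.5, 3, 1)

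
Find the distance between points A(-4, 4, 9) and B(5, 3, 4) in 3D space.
d = √[(9)² + (-1)² + (-5)²] = √107 = 10.34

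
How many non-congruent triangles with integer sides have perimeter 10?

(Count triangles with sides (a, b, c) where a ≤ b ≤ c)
With a ≤ b ≤ c and a + b + c = 10, the triangle inequality a + b > c gives c < 10/2, so c ≤ 4.
Iterate a from 1 to ⌊p/3⌋ = 3; for each a, b ranges from a to ⌊(p−a)/2⌋ with c = p − a − b, keeping only c ≥ b.
Triples: (2, 4, 4), (3, 3, 4)
Count = 2 triangles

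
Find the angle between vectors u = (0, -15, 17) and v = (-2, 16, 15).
u·v = 15, |u|² = 514, |v|² = 485
cos θ = 15/√249290 ≈ 0.03004
θ ≈ 88.28°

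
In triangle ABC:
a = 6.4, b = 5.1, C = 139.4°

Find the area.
Using A = ½ab·sin(C):
A = ½·6.4·5.1·sin(139.4°) = ½·32.64·0.650774 = 10.62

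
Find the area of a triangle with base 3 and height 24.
Area = (1/2) * base * height
Area = (1/2) * 3 * 24
Area = 36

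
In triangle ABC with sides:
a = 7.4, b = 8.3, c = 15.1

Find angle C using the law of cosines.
cos(C) = (a² + b² - c²)/(2ab)
cos(C) = (7.4² + 8.3² - 15.1²)/(2·7.4·8.3) = -104.36/122.84 = -0.849560
C = arccos(-0.849560) = 148.2°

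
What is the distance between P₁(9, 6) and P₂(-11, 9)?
Using the distance formula: d = sqrt((x₂-x₁)² + (y₂-y₁)²)
dx = (-11) - 9 = -20
dy = 9 - 6 = 3
d = sqrt((-20)² + 3²) = sqrt(400 + 9) = sqrt(409) = 20.22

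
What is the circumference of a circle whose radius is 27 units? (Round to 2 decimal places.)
Circumference = 2 * pi * r
Circumference = 2 * pi * 27
Circumference = 169.65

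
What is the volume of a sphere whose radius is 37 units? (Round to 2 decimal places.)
Volume = (4/3) * pi * r³
Volume = (4/3) * pi * 37³
Volume = (4/3) * pi * 50653
Volume = 212174.79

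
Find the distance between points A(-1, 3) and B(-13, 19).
Using the distance formula: d = sqrt((x₂-x₁)² + (y₂-y₁)²)
dx = (-13) - (-1) = -12
dy = 19 - 3 = 16
d = sqrt((-12)² + 16²) = sqrt(144 + 256) = sqrt(400) = 20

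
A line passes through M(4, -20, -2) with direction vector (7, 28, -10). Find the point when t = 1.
P(1) = (4 + 7(1), -20 + 28(1), -2 + (-10)(1)) = (11, 8, -12)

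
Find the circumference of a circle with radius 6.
Circumference = 2 * pi * r
Circumference = 2 * pi * 6
Circumference = 37.70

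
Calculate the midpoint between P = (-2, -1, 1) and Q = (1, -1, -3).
Midpoint = ((-2+1)/2, (-1-1)/2, (1-3)/2) = (-0.5, -1, -1)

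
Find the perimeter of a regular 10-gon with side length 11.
Perimeter = number of sides * side length
Perimeter = 10 * 11
Perimeter = 110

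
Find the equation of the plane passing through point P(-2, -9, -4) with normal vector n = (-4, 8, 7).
d = n·P = (-4)(-2) + (8)(-9) + (7)(-4) = -92
Plane: -4x + 8y + 7z = -92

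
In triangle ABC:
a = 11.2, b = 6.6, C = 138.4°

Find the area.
Using A = ½ab·sin(C):
A = ½·11.2·6.6·sin(138.4°) = ½·73.92·0.663926 = 24.54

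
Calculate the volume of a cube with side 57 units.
Volume = s³
Volume = 57³
Volume = 185193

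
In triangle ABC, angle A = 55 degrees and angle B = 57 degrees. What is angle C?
Sum of angles in a triangle = 180 degrees
Third angle = 180 - 55 - 57
Third angle = 68 degrees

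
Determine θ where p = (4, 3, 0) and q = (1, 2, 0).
p·q = 10, |p|² = 25, |q|² = 5
cos θ = 10/√125 ≈ 0.8944
θ ≈ 26.57°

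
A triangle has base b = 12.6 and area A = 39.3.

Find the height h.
A = ½bh  →  h = 2A/b
h = 2·39.3/12.6 = 6.238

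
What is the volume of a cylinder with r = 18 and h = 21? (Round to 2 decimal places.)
Volume = pi * r² * h
Volume = pi * 18² * 21
Volume = pi * 324 * 21
Volume = pi * 6804
Volume = 21375.40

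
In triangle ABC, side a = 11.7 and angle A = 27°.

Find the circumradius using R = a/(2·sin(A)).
R = a/(2·sin(A)) = 11.7/(2·sin(27°))
R = 11.7/(2·0.453990) = 11.7/0.907981 = 12.89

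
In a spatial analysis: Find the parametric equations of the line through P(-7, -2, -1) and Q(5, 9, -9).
Direction vector d = Q - P = (12, 11, -8)
x = -7 + 12t, y = -2 + 11t, z = -1 - 8t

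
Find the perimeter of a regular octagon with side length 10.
Perimeter = number of sides * side length
Perimeter = 8 * 10
Perimeter = 80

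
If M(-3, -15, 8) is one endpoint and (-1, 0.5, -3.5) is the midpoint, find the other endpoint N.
N = (2×(-1) - (-3), 2×0.5 - (-15), 2×(-3.5) - 8) = (1, 16, -15)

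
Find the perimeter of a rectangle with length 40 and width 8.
Perimeter = 2 * (length + width)
Perimeter = 2 * (40 + 8)
Perimeter = 2 * 48
Perimeter = 96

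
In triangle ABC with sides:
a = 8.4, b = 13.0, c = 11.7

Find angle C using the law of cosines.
cos(C) = (a² + b² - c²)/(2ab)
cos(C) = (8.4² + 13.0² - 11.7²)/(2·8.4·13.0) = 102.67/218.4 = 0.470101
C = arccos(0.470101) = 61.96°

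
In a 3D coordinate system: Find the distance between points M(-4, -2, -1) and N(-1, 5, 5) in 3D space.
d = √[(3)² + (7)² + (6)²] = √94 = 9.695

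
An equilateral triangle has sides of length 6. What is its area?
Area = (sqrt(3)/4) * s²
Area = (sqrt(3)/4) * 6²
Area = (sqrt(3)/4) * 36
Area = 15.59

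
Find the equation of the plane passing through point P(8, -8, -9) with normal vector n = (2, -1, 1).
d = n·P = (2)(8) + (-1)(-8) + (1)(-9) = 15
Plane: 2x - y + z = 15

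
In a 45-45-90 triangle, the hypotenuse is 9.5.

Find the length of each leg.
In a 45-45-90 triangle, hypotenuse = leg·√2  →  leg = hypotenuse/√2
leg = 9.5/√2 = 6.718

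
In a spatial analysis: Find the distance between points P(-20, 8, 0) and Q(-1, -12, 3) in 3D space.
d = √[(19)² + (-20)² + (3)²] = √770 = 27.75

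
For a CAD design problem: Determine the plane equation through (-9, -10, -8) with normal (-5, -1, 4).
d = n·P = (-5)(-9) + (-1)(-10) + (4)(-8) = 23
Plane: -5x - y + 4z = 23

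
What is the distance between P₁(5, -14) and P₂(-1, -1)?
Using the distance formula: d = sqrt((x₂-x₁)² + (y₂-y₁)²)
dx = (-1) - 5 = -6
dy = (-1) - (-14) = 13
d = sqrt((-6)² + 13²) = sqrt(36 + 169) = sqrt(205) = 14.32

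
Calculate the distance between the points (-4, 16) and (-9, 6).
Using the distance formula: d = sqrt((x₂-x₁)² + (y₂-y₁)²)
dx = (-9) - (-4) = -5
dy = 6 - 16 = -10
d = sqrt((-5)² + (-10)²) = sqrt(25 + 100) = sqrt(125) = 11.18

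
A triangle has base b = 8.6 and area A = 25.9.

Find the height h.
A = ½bh  →  h = 2A/b
h = 2·25.9/8.6 = 6.023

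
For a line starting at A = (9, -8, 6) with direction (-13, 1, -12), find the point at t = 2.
P(2) = (9 + (-13)(2), -8 + 1(2), 6 + (-12)(2)) = (-17, -6, -18)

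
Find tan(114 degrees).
tan(114 degrees) = -2.246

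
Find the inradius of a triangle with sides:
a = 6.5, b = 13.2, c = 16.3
s = (a+b+c)/2 = (6.5+13.2+16.3)/2 = 18
Area = √(s(s-a)(s-b)(s-c)) = √(18·11.5·4.8·1.7) = 41.0989
r = Area/s = 41.0989/18 = 2.283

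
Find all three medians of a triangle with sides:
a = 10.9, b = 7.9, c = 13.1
Using m_x = ½√(2y² + 2z² - x²):
m_a = ½√(2·7.9² + 2·13.1² - 10.9²) = ½√349.23 = 9.344
m_b = ½√(2·10.9² + 2·13.1² - 7.9²) = ½√518.43 = 11.38
m_c = ½√(2·10.9² + 2·7.9² - 13.1²) = ½√190.83 = 6.907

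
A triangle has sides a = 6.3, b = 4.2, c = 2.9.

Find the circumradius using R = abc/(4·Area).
s = (a+b+c)/2 = 6.7
Area = √(s(s-a)(s-b)(s-c)) = √(6.7·0.4·2.5·3.8) = 5.04579
R = abc/(4·Area) = (6.3·4.2·2.9)/(4·5.04579) = 76.734/20.18316 = 3.802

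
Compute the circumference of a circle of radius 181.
Circumference = 2 * pi * r
Circumference = 2 * pi * 181
Circumference = 1137.26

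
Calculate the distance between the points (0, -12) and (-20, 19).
Using the distance formula: d = sqrt((x₂-x₁)² + (y₂-y₁)²)
dx = (-20) - 0 = -20
dy = 19 - (-12) = 31
d = sqrt((-20)² + 31²) = sqrt(400 + 961) = sqrt(1361) = 36.89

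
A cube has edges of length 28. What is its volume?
Volume = s³
Volume = 28³
Volume = 21952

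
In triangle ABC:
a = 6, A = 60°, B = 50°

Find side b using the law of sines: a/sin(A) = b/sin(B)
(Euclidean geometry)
b = a·sin(B)/sin(A) = 6·sin(50°)/sin(60°)
b = 6·0.766044/0.866025 = 5.307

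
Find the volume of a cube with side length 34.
Volume = s³
Volume = 34³
Volume = 39304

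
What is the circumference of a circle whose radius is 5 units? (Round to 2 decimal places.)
Circumference = 2 * pi * r
Circumference = 2 * pi * 5
Circumference = 31.42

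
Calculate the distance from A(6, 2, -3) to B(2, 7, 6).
d = √[(-4)² + (5)² + (9)²] = √122 = 11.05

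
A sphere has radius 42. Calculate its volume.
Volume = (4/3) * pi * r³
Volume = (4/3) * pi * 42³
Volume = (4/3) * pi * 74088
Volume = 310339.09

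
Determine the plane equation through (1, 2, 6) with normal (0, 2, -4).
d = n·P = (0)(1) + (2)(2) + (-4)(6) = -20
Plane: 2y - 4z = -20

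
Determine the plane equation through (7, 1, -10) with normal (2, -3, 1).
d = n·P = (2)(7) + (-3)(1) + (1)(-10) = 1
Plane: 2x - 3y + z = 1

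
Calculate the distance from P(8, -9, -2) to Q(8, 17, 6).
d = √[(0)² + (26)² + (8)²] = √740 = 27.2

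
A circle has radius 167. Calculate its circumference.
Circumference = 2 * pi * r
Circumference = 2 * pi * 167
Circumference = 1049.29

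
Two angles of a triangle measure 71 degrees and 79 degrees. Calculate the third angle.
Sum of angles in a triangle = 180 degrees
Third angle = 180 - 71 - 79
Third angle = 30 degrees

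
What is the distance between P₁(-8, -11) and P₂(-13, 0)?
Using the distance formula: d = sqrt((x₂-x₁)² + (y₂-y₁)²)
dx = (-13) - (-8) = -5
dy = 0 - (-11) = 11
d = sqrt((-5)² + 11²) = sqrt(25 + 121) = sqrt(146) = 12.08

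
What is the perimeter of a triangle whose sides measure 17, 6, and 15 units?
Perimeter = sum of all sides
Perimeter = 17 + 6 + 15
Perimeter = 38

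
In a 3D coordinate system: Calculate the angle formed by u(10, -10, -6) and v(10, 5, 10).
u·v = -10, |u|² = 236, |v|² = 225
cos θ = -10/√53100 ≈ -0.0434
θ ≈ 92.49°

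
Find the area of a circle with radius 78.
Area = pi * r²
Area = pi * 78²
Area = pi * 6084
Area = 19113.45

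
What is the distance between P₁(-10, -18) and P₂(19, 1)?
Using the distance formula: d = sqrt((x₂-x₁)² + (y₂-y₁)²)
dx = 19 - (-10) = 29
dy = 1 - (-18) = 19
d = sqrt(29² + 19²) = sqrt(841 + 361) = sqrt(1202) = 34.67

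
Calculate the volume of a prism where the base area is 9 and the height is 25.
Volume = base area * height
Volume = 9 * 25
Volume = 225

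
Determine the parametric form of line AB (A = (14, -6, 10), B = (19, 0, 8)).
Direction vector d = B - A = (5, 6, -2)
x = 14 + 5t, y = -6 + 6t, z = 10 - 2t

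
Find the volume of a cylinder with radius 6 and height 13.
Volume = pi * r² * h
Volume = pi * 6² * 13
Volume = pi * 36 * 13
Volume = pi * 468
Volume = 1470.27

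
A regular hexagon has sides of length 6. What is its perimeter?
Perimeter = number of sides * side length
Perimeter = 6 * 6
Perimeter = 36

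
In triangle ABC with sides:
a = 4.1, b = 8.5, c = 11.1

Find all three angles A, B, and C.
By the law of cosines:
cos(A) = (b² + c² - a²)/(2bc) = 0.946741  →  A = 18.78°
cos(B) = (a² + c² - b²)/(2ac) = 0.744562  →  B = 41.88°
cos(C) = (a² + b² - c²)/(2ab) = -0.489957  →  C = 119.3°
Check: A + B + C = 180.0° ✓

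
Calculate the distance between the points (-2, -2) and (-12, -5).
Using the distance formula: d = sqrt((x₂-x₁)² + (y₂-y₁)²)
dx = (-12) - (-2) = -10
dy = (-5) - (-2) = -3
d = sqrt((-10)² + (-3)²) = sqrt(100 + 9) = sqrt(109) = 10.44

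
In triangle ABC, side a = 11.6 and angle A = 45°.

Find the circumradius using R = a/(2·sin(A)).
R = a/(2·sin(A)) = 11.6/(2·sin(45°))
R = 11.6/(2·0.707107) = 11.6/1.414214 = 8.202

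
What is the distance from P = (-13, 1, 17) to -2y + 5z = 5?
d = |0(-13) + (-2)(1) + 5(17) - (5)| / √(0² + (-2)² + 5²) = 78/√29 = 14.48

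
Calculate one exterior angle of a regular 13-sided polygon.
Exterior angle of a regular n-gon = 360/n
Exterior angle = 360/13
Exterior angle = 27.69 degrees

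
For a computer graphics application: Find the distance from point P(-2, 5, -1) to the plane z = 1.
d = |0(-2) + 0(5) + 1(-1) - (1)| / √(0² + 0² + 1²) = 2/√1 = 2.0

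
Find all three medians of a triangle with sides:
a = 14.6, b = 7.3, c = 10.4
Using m_x = ½√(2y² + 2z² - x²):
m_a = ½√(2·7.3² + 2·10.4² - 14.6²) = ½√109.74 = 5.238
m_b = ½√(2·14.6² + 2·10.4² - 7.3²) = ½√589.35 = 12.14
m_c = ½√(2·14.6² + 2·7.3² - 10.4²) = ½√424.74 = 10.3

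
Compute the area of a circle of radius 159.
Area = pi * r²
Area = pi * 159²
Area = pi * 25281
Area = 79422.60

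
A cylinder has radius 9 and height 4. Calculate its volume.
Volume = pi * r² * h
Volume = pi * 9² * 4
Volume = pi * 81 * 4
Volume = pi * 324
Volume = 1017.88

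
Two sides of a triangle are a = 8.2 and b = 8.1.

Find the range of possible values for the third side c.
By the triangle inequality: |a - b| < c < a + b
|8.2 - 8.1| < c < 8.2 + 8.1
0.1 < c < 16.3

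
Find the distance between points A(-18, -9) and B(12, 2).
Using the distance formula: d = sqrt((x₂-x₁)² + (y₂-y₁)²)
dx = 12 - (-18) = 30
dy = 2 - (-9) = 11
d = sqrt(30² + 11²) = sqrt(900 + 121) = sqrt(1021) = 31.95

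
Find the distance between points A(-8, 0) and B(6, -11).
Using the distance formula: d = sqrt((x₂-x₁)² + (y₂-y₁)²)
dx = 6 - (-8) = 14
dy = (-11) - 0 = -11
d = sqrt(14² + (-11)²) = sqrt(196 + 121) = sqrt(317) = 17.80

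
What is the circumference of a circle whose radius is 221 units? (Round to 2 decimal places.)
Circumference = 2 * pi * r
Circumference = 2 * pi * 221
Circumference = 1388.58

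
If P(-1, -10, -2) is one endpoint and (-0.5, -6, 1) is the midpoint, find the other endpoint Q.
Q = (2×(-0.5) - (-1), 2×(-6) - (-10), 2×1 - (-2)) = (0, -2, 4)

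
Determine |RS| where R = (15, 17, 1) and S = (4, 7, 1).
d = √[(-11)² + (-10)² + (0)²] = √221 = 14.87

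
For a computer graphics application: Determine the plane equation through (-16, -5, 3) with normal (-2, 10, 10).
d = n·P = (-2)(-16) + (10)(-5) + (10)(3) = 12
Plane: -2x + 10y + 10z = 12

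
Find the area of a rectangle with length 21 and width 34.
Area = length * width
Area = 21 * 34
Area = 714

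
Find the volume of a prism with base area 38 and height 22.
Volume = base area * height
Volume = 38 * 22
Volume = 836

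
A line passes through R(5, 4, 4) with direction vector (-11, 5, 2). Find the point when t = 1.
P(1) = (5 + (-11)(1), 4 + 5(1), 4 + 2(1)) = (-6, 9, 6)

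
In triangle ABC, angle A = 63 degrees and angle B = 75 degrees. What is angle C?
Sum of angles in a triangle = 180 degrees
Third angle = 180 - 63 - 75
Third angle = 42 degrees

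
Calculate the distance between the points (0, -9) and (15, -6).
Using the distance formula: d = sqrt((x₂-x₁)² + (y₂-y₁)²)
dx = 15 - 0 = 15
dy = (-6) - (-9) = 3
d = sqrt(15² + 3²) = sqrt(225 + 9) = sqrt(234) = 15.30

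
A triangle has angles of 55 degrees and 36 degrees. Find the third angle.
Sum of angles in a triangle = 180 degrees
Third angle = 180 - 55 - 36
Third angle = 89 degrees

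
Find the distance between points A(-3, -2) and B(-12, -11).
Using the distance formula: d = sqrt((x₂-x₁)² + (y₂-y₁)²)
dx = (-12) - (-3) = -9
dy = (-11) - (-2) = -9
d = sqrt((-9)² + (-9)²) = sqrt(81 + 81) = sqrt(162) = 12.73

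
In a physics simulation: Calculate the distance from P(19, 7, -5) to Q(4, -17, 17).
d = √[(-15)² + (-24)² + (22)²] = √1285 = 35.85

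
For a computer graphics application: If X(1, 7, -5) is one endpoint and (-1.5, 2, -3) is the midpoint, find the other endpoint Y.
Y = (2×(-1.5) - 1, 2×2 - 7, 2×(-3) - (-5)) = (-4, -3, -1)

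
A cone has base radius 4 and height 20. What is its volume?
Volume = (1/3) * pi * r² * h
Volume = (1/3) * pi * 4² * 20
Volume = (1/3) * pi * 16 * 20
Volume = (1/3) * pi * 320
Volume = 335.10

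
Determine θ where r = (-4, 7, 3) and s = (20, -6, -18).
r·s = -176, |r|² = 74, |s|² = 760
cos θ = -176/√56240 ≈ -0.7421
θ ≈ 137.9°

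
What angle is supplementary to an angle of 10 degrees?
Supplementary angles sum to 180 degrees.
Other angle = 180 - 10
Other angle = 170 degrees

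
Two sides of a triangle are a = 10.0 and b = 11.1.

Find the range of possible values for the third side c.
By the triangle inequality: |a - b| < c < a + b
|10.0 - 11.1| < c < 10.0 + 11.1
1.1 < c < 21.1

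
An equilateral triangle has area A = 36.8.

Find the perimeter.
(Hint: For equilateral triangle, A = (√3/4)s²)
A = (√3/4)s²  →  s² = 4A/√3 = 4·36.8/√3 = 84.986
s = 9.21878
Perimeter = 3s = 27.66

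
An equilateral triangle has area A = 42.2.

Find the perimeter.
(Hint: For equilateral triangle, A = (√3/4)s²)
A = (√3/4)s²  →  s² = 4A/√3 = 4·42.2/√3 = 97.4567
s = 9.87202
Perimeter = 3s = 29.62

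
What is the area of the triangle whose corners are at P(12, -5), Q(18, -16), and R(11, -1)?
Using the coordinate formula: Area = (1/2)|x₁(y₂-y₃) + x₂(y₃-y₁) + x₃(y₁-y₂)|
Area = (1/2)|12((-16)-(-1)) + 18((-1)-(-5)) + 11((-5)-(-16))|
Area = (1/2)|12*(-15) + 18*4 + 11*11|
Area = (1/2)|(-180) + 72 + 121|
Area = (1/2)*13 = 6.50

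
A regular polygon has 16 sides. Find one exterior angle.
Exterior angle of a regular n-gon = 360/n
Exterior angle = 360/16
Exterior angle = 22.50 degrees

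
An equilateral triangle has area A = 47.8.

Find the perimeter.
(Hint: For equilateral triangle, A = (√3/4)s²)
A = (√3/4)s²  →  s² = 4A/√3 = 4·47.8/√3 = 110.389
s = 10.5066
Perimeter = 3s = 31.52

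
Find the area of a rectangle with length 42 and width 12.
Area = length * width
Area = 42 * 12
Area = 504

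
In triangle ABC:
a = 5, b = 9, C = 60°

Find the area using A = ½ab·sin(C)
A = ½·5·9·sin(60°) = ½·45·0.866025 = 19.49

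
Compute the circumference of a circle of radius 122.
Circumference = 2 * pi * r
Circumference = 2 * pi * 122
Circumference = 766.55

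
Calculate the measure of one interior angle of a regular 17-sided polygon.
Interior angle of a regular n-gon = (n-2)*180/n
Interior angle = (17-2)*180/17
Interior angle = 15*180/17
Interior angle = 2700/17
Interior angle = 158.82 degrees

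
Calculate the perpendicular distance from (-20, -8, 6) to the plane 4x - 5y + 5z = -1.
d = |4(-20) + (-5)(-8) + 5(6) - (-1)| / √(4² + (-5)² + 5²) = 9/√66 = 1.108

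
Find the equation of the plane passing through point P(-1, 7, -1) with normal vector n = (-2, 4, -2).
d = n·P = (-2)(-1) + (4)(7) + (-2)(-1) = 32
Plane: -2x + 4y - 2z = 32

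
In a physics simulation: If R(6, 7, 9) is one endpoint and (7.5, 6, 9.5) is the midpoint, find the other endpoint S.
S = (2×7.5 - 6, 2×6 - 7, 2×9.5 - 9) = (9, 5, 10)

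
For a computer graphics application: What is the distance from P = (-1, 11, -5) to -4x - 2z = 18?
d = |(-4)(-1) + 0(11) + (-2)(-5) - (18)| / √((-4)² + 0² + (-2)²) = 4/√20 = 0.8944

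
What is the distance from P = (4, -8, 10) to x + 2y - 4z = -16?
d = |1(4) + 2(-8) + (-4)(10) - (-16)| / √(1² + 2² + (-4)²) = 36/√21 = 7.856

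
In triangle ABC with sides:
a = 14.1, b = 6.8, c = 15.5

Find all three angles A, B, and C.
By the law of cosines:
cos(A) = (b² + c² - a²)/(2bc) = 0.415939  →  A = 65.42°
cos(B) = (a² + c² - b²)/(2ac) = 0.898696  →  B = 26.01°
cos(C) = (a² + b² - c²)/(2ab) = 0.025031  →  C = 88.57°
Check: A + B + C = 180.0° ✓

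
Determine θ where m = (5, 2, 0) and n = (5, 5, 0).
m·n = 35, |m|² = 29, |n|² = 50
cos θ = 35/√1450 ≈ 0.9191
θ ≈ 23.2°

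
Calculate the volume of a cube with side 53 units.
Volume = s³
Volume = 53³
Volume = 148877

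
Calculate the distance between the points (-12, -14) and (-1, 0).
Using the distance formula: d = sqrt((x₂-x₁)² + (y₂-y₁)²)
dx = (-1) - (-12) = 11
dy = 0 - (-14) = 14
d = sqrt(11² + 14²) = sqrt(121 + 196) = sqrt(317) = 17.80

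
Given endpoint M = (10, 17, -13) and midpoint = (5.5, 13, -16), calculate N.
N = (2×5.5 - 10, 2×13 - 17, 2×(-16) - (-13)) = (1, 9, -19)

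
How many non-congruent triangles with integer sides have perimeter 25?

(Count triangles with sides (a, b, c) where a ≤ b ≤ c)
With a ≤ b ≤ c and a + b + c = 25, the triangle inequality a + b > c gives c < 25/2, so c ≤ 12.
Iterate a from 1 to ⌊p/3⌋ = 8; for each a, b ranges from a to ⌊(p−a)/2⌋ with c = p − a − b, keeping only c ≥ b.
Triples: (1, 12, 12), (2, 11, 12), (3, 10, 12), …
Count = 16 triangles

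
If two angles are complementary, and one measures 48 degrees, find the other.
Complementary angles sum to 90 degrees.
Other angle = 90 - 48
Other angle = 42 degrees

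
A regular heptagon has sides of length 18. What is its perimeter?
Perimeter = number of sides * side length
Perimeter = 7 * 18
Perimeter = 126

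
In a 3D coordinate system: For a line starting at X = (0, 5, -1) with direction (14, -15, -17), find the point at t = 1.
P(1) = (0 + 14(1), 5 + (-15)(1), -1 + (-17)(1)) = (14, -10, -18)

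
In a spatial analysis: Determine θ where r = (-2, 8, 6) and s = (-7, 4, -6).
r·s = 10, |r|² = 104, |s|² = 101
cos θ = 10/√10504 ≈ 0.09757
θ ≈ 84.4°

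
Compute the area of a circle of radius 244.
Area = pi * r²
Area = pi * 244²
Area = pi * 59536
Area = 187037.86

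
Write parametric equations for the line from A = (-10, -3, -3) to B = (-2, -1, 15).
Direction vector d = B - A = (8, 2, 18)
x = -10 + 8t, y = -3 + 2t, z = -3 + 18t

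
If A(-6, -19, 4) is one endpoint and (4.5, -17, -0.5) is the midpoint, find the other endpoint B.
B = (2×4.5 - (-6), 2×(-17) - (-19), 2×(-0.5) - 4) = (15, -15, -5)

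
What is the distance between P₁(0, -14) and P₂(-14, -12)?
Using the distance formula: d = sqrt((x₂-x₁)² + (y₂-y₁)²)
dx = (-14) - 0 = -14
dy = (-12) - (-14) = 2
d = sqrt((-14)² + 2²) = sqrt(196 + 4) = sqrt(200) = 14.14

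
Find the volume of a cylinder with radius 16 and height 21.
Volume = pi * r² * h
Volume = pi * 16² * 21
Volume = pi * 256 * 21
Volume = pi * 5376
Volume = 16889.20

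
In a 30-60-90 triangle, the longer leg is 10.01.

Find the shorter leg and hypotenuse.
In a 30-60-90 triangle, sides are in ratio 1 : √3 : 2.
Long leg = short leg·√3  →  short leg = 10.01/√3 = 5.779
Hypotenuse = 2·(short leg) = 2·10.01/√3 = 11.56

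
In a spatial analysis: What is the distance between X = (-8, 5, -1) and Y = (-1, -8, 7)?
d = √[(7)² + (-13)² + (8)²] = √282 = 16.79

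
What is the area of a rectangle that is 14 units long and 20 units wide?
Area = length * width
Area = 14 * 20
Area = 280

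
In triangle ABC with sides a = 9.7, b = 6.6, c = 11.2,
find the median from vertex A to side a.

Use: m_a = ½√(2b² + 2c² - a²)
m_a = ½√(2·6.6² + 2·11.2² - 9.7²)
m_a = ½√(87.12 + 250.88 - 94.09) = ½√243.91 = 7.809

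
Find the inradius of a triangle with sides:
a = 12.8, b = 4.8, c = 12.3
s = (a+b+c)/2 = (12.8+4.8+12.3)/2 = 14.95
Area = √(s(s-a)(s-b)(s-c)) = √(14.95·2.15·10.15·2.65) = 29.4033
r = Area/s = 29.4033/14.95 = 1.967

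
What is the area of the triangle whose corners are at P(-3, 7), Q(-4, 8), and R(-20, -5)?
Using the coordinate formula: Area = (1/2)|x₁(y₂-y₃) + x₂(y₃-y₁) + x₃(y₁-y₂)|
Area = (1/2)|(-3)(8-(-5)) + (-4)((-5)-7) + (-20)(7-8)|
Area = (1/2)|(-3)*13 + (-4)*(-12) + (-20)*(-1)|
Area = (1/2)|(-39) + 48 + 20|
Area = (1/2)*29 = 14.50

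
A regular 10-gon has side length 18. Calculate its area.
For a regular 10-gon with side length s = 18:
Apothem a = s / (2*tan(pi/10)) = 18 / (2*tan(pi/10)) ≈ 27.69915
Perimeter P = 10 * 18 = 180
Area = (1/2) * P * a = (1/2) * 180 * 27.69915 = 2492.92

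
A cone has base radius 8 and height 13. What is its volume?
Volume = (1/3) * pi * r² * h
Volume = (1/3) * pi * 8² * 13
Volume = (1/3) * pi * 64 * 13
Volume = (1/3) * pi * 832
Volume = 871.27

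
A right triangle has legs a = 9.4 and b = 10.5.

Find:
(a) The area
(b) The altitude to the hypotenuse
(a) Area = ½ab = ½·9.4·10.5 = 49.35
(b) Hypotenuse c = √(9.4² + 10.5²) = √198.61 = 14.0929
    Area = ½·c·h_c  →  h_c = 2·Area/c = 2·49.35/14.0929 = 7.004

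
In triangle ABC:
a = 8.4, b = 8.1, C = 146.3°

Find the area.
Using A = ½ab·sin(C):
A = ½·8.4·8.1·sin(146.3°) = ½·68.04·0.554844 = 18.88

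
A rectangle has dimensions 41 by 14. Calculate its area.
Area = length * width
Area = 41 * 14
Area = 574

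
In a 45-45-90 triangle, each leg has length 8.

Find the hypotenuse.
Hypotenuse = 8√2 = 11.31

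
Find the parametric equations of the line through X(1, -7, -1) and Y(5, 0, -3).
Direction vector d = Y - X = (4, 7, -2)
x = 1 + 4t, y = -7 + 7t, z = -1 - 2t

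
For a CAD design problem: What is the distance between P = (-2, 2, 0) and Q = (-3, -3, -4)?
d = √[(-1)² + (-5)² + (-4)²] = √42 = 6.481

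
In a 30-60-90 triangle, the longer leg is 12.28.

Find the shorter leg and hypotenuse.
In a 30-60-90 triangle, sides are in ratio 1 : √3 : 2.
Long leg = short leg·√3  →  short leg = 12.28/√3 = 7.09
Hypotenuse = 2·(short leg) = 2·12.28/√3 = 14.18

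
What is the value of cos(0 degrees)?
cos(0 degrees) = 1
Decimal approximation: 1.0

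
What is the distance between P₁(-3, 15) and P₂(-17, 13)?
Using the distance formula: d = sqrt((x₂-x₁)² + (y₂-y₁)²)
dx = (-17) - (-3) = -14
dy = 13 - 15 = -2
d = sqrt((-14)² + (-2)²) = sqrt(196 + 4) = sqrt(200) = 14.14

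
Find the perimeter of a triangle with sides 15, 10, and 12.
Perimeter = sum of all sides
Perimeter = 15 + 10 + 12
Perimeter = 37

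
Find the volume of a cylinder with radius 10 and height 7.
Volume = pi * r² * h
Volume = pi * 10² * 7
Volume = pi * 100 * 7
Volume = pi * 700
Volume = 2199.11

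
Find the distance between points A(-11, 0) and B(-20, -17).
Using the distance formula: d = sqrt((x₂-x₁)² + (y₂-y₁)²)
dx = (-20) - (-11) = -9
dy = (-17) - 0 = -17
d = sqrt((-9)² + (-17)²) = sqrt(81 + 289) = sqrt(370) = 19.24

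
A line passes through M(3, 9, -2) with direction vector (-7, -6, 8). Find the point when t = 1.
P(1) = (3 + (-7)(1), 9 + (-6)(1), -2 + 8(1)) = (-4, 3, 6)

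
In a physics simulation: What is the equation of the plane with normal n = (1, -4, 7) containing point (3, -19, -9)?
d = n·P = (1)(3) + (-4)(-19) + (7)(-9) = 16
Plane: x - 4y + 7z = 16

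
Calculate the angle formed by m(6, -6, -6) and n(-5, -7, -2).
m·n = 24, |m|² = 108, |n|² = 78
cos θ = 24/√8424 ≈ 0.2615
θ ≈ 74.84°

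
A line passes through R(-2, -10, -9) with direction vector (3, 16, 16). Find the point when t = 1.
P(1) = (-2 + 3(1), -10 + 16(1), -9 + 16(1)) = (1, 6, 7)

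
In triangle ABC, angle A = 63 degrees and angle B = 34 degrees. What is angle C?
Sum of angles in a triangle = 180 degrees
Third angle = 180 - 63 - 34
Third angle = 83 degrees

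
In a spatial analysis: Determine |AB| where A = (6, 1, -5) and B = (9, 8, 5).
d = √[(3)² + (7)² + (10)²] = √158 = 12.57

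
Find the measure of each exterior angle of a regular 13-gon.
Exterior angle of a regular n-gon = 360/n
Exterior angle = 360/13
Exterior angle = 27.69 degrees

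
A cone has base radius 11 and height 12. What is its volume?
Volume = (1/3) * pi * r² * h
Volume = (1/3) * pi * 11² * 12
Volume = (1/3) * pi * 121 * 12
Volume = (1/3) * pi * 1452
Volume = 1520.53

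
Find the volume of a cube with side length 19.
Volume = s³
Volume = 19³
Volume = 6859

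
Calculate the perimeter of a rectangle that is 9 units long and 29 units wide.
Perimeter = 2 * (length + width)
Perimeter = 2 * (9 + 29)
Perimeter = 2 * 38
Perimeter = 76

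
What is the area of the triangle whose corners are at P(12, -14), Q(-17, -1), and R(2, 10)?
Using the coordinate formula: Area = (1/2)|x₁(y₂-y₃) + x₂(y₃-y₁) + x₃(y₁-y₂)|
Area = (1/2)|12((-1)-10) + (-17)(10-(-14)) + 2((-14)-(-1))|
Area = (1/2)|12*(-11) + (-17)*24 + 2*(-13)|
Area = (1/2)|(-132) + (-408) + (-26)|
Area = (1/2)*566 = 283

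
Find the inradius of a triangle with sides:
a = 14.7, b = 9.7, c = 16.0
s = (a+b+c)/2 = (14.7+9.7+16.0)/2 = 20.2
Area = √(s(s-a)(s-b)(s-c)) = √(20.2·5.5·10.5·4.2) = 69.9965
r = Area/s = 69.9965/20.2 = 3.465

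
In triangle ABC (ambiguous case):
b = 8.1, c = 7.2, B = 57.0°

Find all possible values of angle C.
sin(C)/c = sin(B)/b  →  sin(C) = c·sin(B)/b = 7.2·sin(57.0°)/8.1 = 0.745485
C₁ = arcsin(0.745485) = 48.2°,  C₂ = 180° - C₁ = 131.8°
Check C₂: A = 180° - 57.0° - 131.8° = -8.8° ≤ 0, rejected
C = 48.2° (one solution)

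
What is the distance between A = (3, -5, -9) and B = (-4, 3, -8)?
d = √[(-7)² + (8)² + (1)²] = √114 = 10.68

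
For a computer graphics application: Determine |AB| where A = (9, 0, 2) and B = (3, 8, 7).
d = √[(-6)² + (8)² + (5)²] = √125 = 11.18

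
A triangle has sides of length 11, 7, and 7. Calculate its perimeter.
Perimeter = sum of all sides
Perimeter = 11 + 7 + 7
Perimeter = 25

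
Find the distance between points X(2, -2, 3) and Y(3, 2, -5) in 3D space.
d = √[(1)² + (4)² + (-8)²] = √81 = 9.0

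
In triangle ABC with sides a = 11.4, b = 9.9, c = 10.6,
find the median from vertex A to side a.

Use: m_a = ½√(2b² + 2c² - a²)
m_a = ½√(2·9.9² + 2·10.6² - 11.4²)
m_a = ½√(196.02 + 224.72 - 129.96) = ½√290.78 = 8.526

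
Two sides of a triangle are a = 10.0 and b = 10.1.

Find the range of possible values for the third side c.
By the triangle inequality: |a - b| < c < a + b
|10.0 - 10.1| < c < 10.0 + 10.1
0.1 < c < 20.1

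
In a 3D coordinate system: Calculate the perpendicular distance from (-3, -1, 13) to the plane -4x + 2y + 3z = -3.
d = |(-4)(-3) + 2(-1) + 3(13) - (-3)| / √((-4)² + 2² + 3²) = 52/√29 = 9.656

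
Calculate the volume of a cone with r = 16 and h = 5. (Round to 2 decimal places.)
Volume = (1/3) * pi * r² * h
Volume = (1/3) * pi * 16² * 5
Volume = (1/3) * pi * 256 * 5
Volume = (1/3) * pi * 1280
Volume = 1340.41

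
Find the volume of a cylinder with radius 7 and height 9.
Volume = pi * r² * h
Volume = pi * 7² * 9
Volume = pi * 49 * 9
Volume = pi * 441
Volume = 1385.44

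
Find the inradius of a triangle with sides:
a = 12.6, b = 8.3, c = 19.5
s = (a+b+c)/2 = (12.6+8.3+19.5)/2 = 20.2
Area = √(s(s-a)(s-b)(s-c)) = √(20.2·7.6·11.9·0.7) = 35.7606
r = Area/s = 35.7606/20.2 = 1.77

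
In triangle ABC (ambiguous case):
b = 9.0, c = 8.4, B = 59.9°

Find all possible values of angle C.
sin(C)/c = sin(B)/b  →  sin(C) = c·sin(B)/b = 8.4·sin(59.9°)/9.0 = 0.807475
C₁ = arcsin(0.807475) = 53.85°,  C₂ = 180° - C₁ = 126.15°
Check C₂: A = 180° - 59.9° - 126.15° = -6.05° ≤ 0, rejected
C = 53.85° (one solution)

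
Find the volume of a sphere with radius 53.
Volume = (4/3) * pi * r³
Volume = (4/3) * pi * 53³
Volume = (4/3) * pi * 148877
Volume = 623614.52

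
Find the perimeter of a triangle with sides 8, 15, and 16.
Perimeter = sum of all sides
Perimeter = 8 + 15 + 16
Perimeter = 39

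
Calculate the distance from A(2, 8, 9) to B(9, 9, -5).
d = √[(7)² + (1)² + (-14)²] = √246 = 15.68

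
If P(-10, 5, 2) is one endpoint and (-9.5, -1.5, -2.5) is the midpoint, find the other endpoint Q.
Q = (2×(-9.5) - (-10), 2×(-1.5) - 5, 2×(-2.5) - 2) = (-9, -8, -7)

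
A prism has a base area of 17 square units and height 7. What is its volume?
Volume = base area * height
Volume = 17 * 7
Volume = 119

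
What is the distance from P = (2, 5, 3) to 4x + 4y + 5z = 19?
d = |4(2) + 4(5) + 5(3) - (19)| / √(4² + 4² + 5²) = 24/√57 = 3.179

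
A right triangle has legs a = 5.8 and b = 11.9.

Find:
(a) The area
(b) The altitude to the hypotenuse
(a) Area = ½ab = ½·5.8·11.9 = 34.51
(b) Hypotenuse c = √(5.8² + 11.9²) = √175.25 = 13.2382
    Area = ½·c·h_c  →  h_c = 2·Area/c = 2·34.51/13.2382 = 5.214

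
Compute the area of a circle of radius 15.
Area = pi * r²
Area = pi * 15²
Area = pi * 225
Area = 706.86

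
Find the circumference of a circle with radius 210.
Circumference = 2 * pi * r
Circumference = 2 * pi * 210
Circumference = 1319.47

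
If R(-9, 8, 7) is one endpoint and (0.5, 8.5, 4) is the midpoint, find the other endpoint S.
S = (2×0.5 - (-9), 2×8.5 - 8, 2×4 - 7) = (10, 9, 1)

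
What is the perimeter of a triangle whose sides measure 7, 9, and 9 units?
Perimeter = sum of all sides
Perimeter = 7 + 9 + 9
Perimeter = 25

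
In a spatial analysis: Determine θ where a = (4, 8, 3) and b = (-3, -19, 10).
a·b = -134, |a|² = 89, |b|² = 470
cos θ = -134/√41830 ≈ -0.6552
θ ≈ 130.9°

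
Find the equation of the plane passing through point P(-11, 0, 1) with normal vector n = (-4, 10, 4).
d = n·P = (-4)(-11) + (10)(0) + (4)(1) = 48
Plane: -4x + 10y + 4z = 48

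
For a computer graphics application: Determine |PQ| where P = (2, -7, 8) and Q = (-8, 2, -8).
d = √[(-10)² + (9)² + (-16)²] = √437 = 20.9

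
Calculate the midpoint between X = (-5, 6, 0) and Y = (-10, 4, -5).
Midpoint = ((-5-10)/2, (6+4)/2, (0-5)/2) = (-7.5, 5, -2.5)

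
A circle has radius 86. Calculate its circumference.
Circumference = 2 * pi * r
Circumference = 2 * pi * 86
Circumference = 540.35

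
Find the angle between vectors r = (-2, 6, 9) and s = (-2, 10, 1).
r·s = 73, |r|² = 121, |s|² = 105
cos θ = 73/√12705 ≈ 0.6476
θ ≈ 49.64°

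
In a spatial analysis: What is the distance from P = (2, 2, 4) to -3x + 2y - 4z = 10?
d = |(-3)(2) + 2(2) + (-4)(4) - (10)| / √((-3)² + 2² + (-4)²) = 28/√29 = 5.199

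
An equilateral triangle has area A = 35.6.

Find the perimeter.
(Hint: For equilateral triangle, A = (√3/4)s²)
A = (√3/4)s²  →  s² = 4A/√3 = 4·35.6/√3 = 82.2147
s = 9.06723
Perimeter = 3s = 27.2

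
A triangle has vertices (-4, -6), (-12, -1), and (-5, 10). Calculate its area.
Using the coordinate formula: Area = (1/2)|x₁(y₂-y₃) + x₂(y₃-y₁) + x₃(y₁-y₂)|
Area = (1/2)|(-4)((-1)-10) + (-12)(10-(-6)) + (-5)((-6)-(-1))|
Area = (1/2)|(-4)*(-11) + (-12)*16 + (-5)*(-5)|
Area = (1/2)|44 + (-192) + 25|
Area = (1/2)*123 = 61.50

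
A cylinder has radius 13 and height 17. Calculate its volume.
Volume = pi * r² * h
Volume = pi * 13² * 17
Volume = pi * 169 * 17
Volume = pi * 2873
Volume = 9025.80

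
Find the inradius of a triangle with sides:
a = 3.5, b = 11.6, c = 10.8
s = (a+b+c)/2 = (3.5+11.6+10.8)/2 = 12.95
Area = √(s(s-a)(s-b)(s-c)) = √(12.95·9.45·1.35·2.15) = 18.8468
r = Area/s = 18.8468/12.95 = 1.455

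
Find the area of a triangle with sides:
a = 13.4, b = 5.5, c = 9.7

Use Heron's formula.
s = (a+b+c)/2 = (13.4+5.5+9.7)/2 = 14.3
A = √(s(s-a)(s-b)(s-c)) = √(14.3·0.9·8.8·4.6)
A = √520.978 = 22.82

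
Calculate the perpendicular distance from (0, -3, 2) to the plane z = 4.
d = |0(0) + 0(-3) + 1(2) - (4)| / √(0² + 0² + 1²) = 2/√1 = 2.0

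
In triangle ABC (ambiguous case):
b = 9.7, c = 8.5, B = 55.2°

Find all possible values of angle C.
sin(C)/c = sin(B)/b  →  sin(C) = c·sin(B)/b = 8.5·sin(55.2°)/9.7 = 0.719564
C₁ = arcsin(0.719564) = 46.02°,  C₂ = 180° - C₁ = 133.98°
Check C₂: A = 180° - 55.2° - 133.98° = -9.18° ≤ 0, rejected
C = 46.02° (one solution)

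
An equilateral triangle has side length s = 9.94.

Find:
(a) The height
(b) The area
(a) Height h = s·√3/2 = 9.94·√3/2 = 8.608
(b) Area = (√3/4)·s² = (√3/4)·9.94² = (√3/4)·98.8036 = 42.78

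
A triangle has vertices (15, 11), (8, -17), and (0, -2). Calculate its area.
Using the coordinate formula: Area = (1/2)|x₁(y₂-y₃) + x₂(y₃-y₁) + x₃(y₁-y₂)|
Area = (1/2)|15((-17)-(-2)) + 8((-2)-11) + 0(11-(-17))|
Area = (1/2)|15*(-15) + 8*(-13) + 0*28|
Area = (1/2)|(-225) + (-104) + 0|
Area = (1/2)*329 = 164.50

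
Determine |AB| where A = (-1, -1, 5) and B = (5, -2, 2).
d = √[(6)² + (-1)² + (-3)²] = √46 = 6.782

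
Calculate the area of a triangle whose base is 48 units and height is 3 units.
Area = (1/2) * base * height
Area = (1/2) * 48 * 3
Area = 72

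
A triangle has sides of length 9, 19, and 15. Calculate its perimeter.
Perimeter = sum of all sides
Perimeter = 9 + 19 + 15
Perimeter = 43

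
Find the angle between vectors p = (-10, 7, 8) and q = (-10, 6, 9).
p·q = 214, |p|² = 213, |q|² = 217
cos θ = 214/√46221 ≈ 0.9954
θ ≈ 5.503°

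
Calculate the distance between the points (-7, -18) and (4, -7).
Using the distance formula: d = sqrt((x₂-x₁)² + (y₂-y₁)²)
dx = 4 - (-7) = 11
dy = (-7) - (-18) = 11
d = sqrt(11² + 11²) = sqrt(121 + 121) = sqrt(242) = 15.56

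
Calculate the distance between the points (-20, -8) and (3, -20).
Using the distance formula: d = sqrt((x₂-x₁)² + (y₂-y₁)²)
dx = 3 - (-20) = 23
dy = (-20) - (-8) = -12
d = sqrt(23² + (-12)²) = sqrt(529 + 144) = sqrt(673) = 25.94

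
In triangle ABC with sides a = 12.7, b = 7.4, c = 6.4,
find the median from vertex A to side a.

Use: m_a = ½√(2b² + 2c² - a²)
m_a = ½√(2·7.4² + 2·6.4² - 12.7²)
m_a = ½√(109.52 + 81.92 - 161.29) = ½√30.15 = 2.745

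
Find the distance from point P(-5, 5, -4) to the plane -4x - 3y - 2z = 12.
d = |(-4)(-5) + (-3)(5) + (-2)(-4) - (12)| / √((-4)² + (-3)² + (-2)²) = 1/√29 = 0.1857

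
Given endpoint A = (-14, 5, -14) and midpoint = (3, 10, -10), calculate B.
B = (2×3 - (-14), 2×10 - 5, 2×(-10) - (-14)) = (20, 15, -6)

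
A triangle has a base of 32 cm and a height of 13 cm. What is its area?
Area = (1/2) * base * height
Area = (1/2) * 32 * 13
Area = 208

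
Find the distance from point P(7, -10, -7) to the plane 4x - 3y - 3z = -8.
d = |4(7) + (-3)(-10) + (-3)(-7) - (-8)| / √(4² + (-3)² + (-3)²) = 87/√34 = 14.92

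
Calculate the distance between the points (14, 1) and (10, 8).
Using the distance formula: d = sqrt((x₂-x₁)² + (y₂-y₁)²)
dx = 10 - 14 = -4
dy = 8 - 1 = 7
d = sqrt((-4)² + 7²) = sqrt(16 + 49) = sqrt(65) = 8.06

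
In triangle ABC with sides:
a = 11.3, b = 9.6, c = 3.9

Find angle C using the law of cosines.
cos(C) = (a² + b² - c²)/(2ab)
cos(C) = (11.3² + 9.6² - 3.9²)/(2·11.3·9.6) = 204.64/216.96 = 0.943215
C = arccos(0.943215) = 19.4°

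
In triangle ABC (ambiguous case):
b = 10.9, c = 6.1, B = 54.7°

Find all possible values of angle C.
sin(C)/c = sin(B)/b  →  sin(C) = c·sin(B)/b = 6.1·sin(54.7°)/10.9 = 0.456738
C₁ = arcsin(0.456738) = 27.18°,  C₂ = 180° - C₁ = 152.82°
Check C₂: A = 180° - 54.7° - 152.82° = -27.52° ≤ 0, rejected
C = 27.18° (one solution)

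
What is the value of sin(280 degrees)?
sin(280 degrees) = -0.9848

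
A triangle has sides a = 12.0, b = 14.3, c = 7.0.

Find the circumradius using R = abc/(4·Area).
s = (a+b+c)/2 = 16.65
Area = √(s(s-a)(s-b)(s-c)) = √(16.65·4.65·2.35·9.65) = 41.9017
R = abc/(4·Area) = (12.0·14.3·7.0)/(4·41.9017) = 1201.2/167.6068 = 7.167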